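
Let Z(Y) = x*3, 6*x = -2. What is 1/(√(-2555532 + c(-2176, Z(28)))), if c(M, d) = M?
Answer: -I*√639427/1278854 ≈ -0.00062528*I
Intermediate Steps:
x = -⅓ (x = (⅙)*(-2) = -⅓ ≈ -0.33333)
Z(Y) = -1 (Z(Y) = -⅓*3 = -1)
1/(√(-2555532 + c(-2176, Z(28)))) = 1/(√(-2555532 - 2176)) = 1/(√(-2557708)) = 1/(2*I*√639427) = -I*√639427/1278854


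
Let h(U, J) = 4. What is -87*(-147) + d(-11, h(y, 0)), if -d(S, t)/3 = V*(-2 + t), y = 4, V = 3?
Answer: 12771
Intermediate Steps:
d(S, t) = 18 - 9*t (d(S, t) = -9*(-2 + t) = -3*(-6 + 3*t) = 18 - 9*t)
-87*(-147) + d(-11, h(y, 0)) = -87*(-147) + (18 - 9*4) = 12789 + (18 - 36) = 12789 - 18 = 12771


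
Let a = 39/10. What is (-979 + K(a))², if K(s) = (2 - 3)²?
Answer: 956484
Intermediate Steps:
a = 39/10 (a = 39*(⅒) = 39/10 ≈ 3.9000)
K(s) = 1 (K(s) = (-1)² = 1)
(-979 + K(a))² = (-979 + 1)² = (-978)² = 956484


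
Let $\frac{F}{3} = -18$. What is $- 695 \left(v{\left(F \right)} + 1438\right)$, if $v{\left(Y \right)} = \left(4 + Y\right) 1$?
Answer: $-964660$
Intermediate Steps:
$F = -54$ ($F = 3 \left(-18\right) = -54$)
$v{\left(Y \right)} = 4 + Y$
$- 695 \left(v{\left(F \right)} + 1438\right) = - 695 \left(\left(4 - 54\right) + 1438\right) = - 695 \left(-50 + 1438\right) = \left(-695\right) 1388 = -964660$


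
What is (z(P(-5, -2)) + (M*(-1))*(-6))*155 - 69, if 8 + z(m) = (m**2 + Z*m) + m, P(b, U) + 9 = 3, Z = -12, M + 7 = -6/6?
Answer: 7061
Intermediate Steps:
M = -8 (M = -7 - 6/6 = -7 - 6*1/6 = -7 - 1 = -8)
P(b, U) = -6 (P(b, U) = -9 + 3 = -6)
z(m) = -8 + m**2 - 11*m (z(m) = -8 + ((m**2 - 12*m) + m) = -8 + (m**2 - 11*m) = -8 + m**2 - 11*m)
(z(P(-5, -2)) + (M*(-1))*(-6))*155 - 69 = ((-8 + (-6)**2 - 11*(-6)) - 8*(-1)*(-6))*155 - 69 = ((-8 + 36 + 66) + 8*(-6))*155 - 69 = (94 - 48)*155 - 69 = 46*155 - 69 = 7130 - 69 = 7061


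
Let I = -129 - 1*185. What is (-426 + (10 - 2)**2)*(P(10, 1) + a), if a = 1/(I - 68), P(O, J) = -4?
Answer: 276749/191 ≈ 1448.9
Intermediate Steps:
I = -314 (I = -129 - 185 = -314)
a = -1/382 (a = 1/(-314 - 68) = 1/(-382) = -1/382 ≈ -0.0026178)
(-426 + (10 - 2)**2)*(P(10, 1) + a) = (-426 + (10 - 2)**2)*(-4 - 1/382) = (-426 + 8**2)*(-1529/382) = (-426 + 64)*(-1529/382) = -362*(-1529/382) = 276749/191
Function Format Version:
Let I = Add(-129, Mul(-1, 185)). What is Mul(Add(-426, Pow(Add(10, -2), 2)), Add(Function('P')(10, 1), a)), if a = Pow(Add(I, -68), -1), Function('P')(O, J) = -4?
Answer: Rational(276749, 191) ≈ 1448.9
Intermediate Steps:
I = -314 (I = Add(-129, -185) = -314)
a = Rational(-1, 382) (a = Pow(Add(-314, -68), -1) = Pow(-382, -1) = Rational(-1, 382) ≈ -0.0026178)
Mul(Add(-426, Pow(Add(10, -2), 2)), Add(Function('P')(10, 1), a)) = Mul(Add(-426, Pow(Add(10, -2), 2)), Add(-4, Rational(-1, 382))) = Mul(Add(-426, Pow(8, 2)), Rational(-1529, 382)) = Mul(Add(-426, 64), Rational(-1529, 382)) = Mul(-362, Rational(-1529, 382)) = Rational(276749, 191)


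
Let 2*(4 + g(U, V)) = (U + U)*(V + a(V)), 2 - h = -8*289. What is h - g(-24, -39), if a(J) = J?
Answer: 446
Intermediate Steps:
h = 2314 (h = 2 - (-8)*289 = 2 - 1*(-2312) = 2 + 2312 = 2314)
g(U, V) = -4 + 2*U*V (g(U, V) = -4 + ((U + U)*(V + V))/2 = -4 + ((2*U)*(2*V))/2 = -4 + (4*U*V)/2 = -4 + 2*U*V)
h - g(-24, -39) = 2314 - (-4 + 2*(-24)*(-39)) = 2314 - (-4 + 1872) = 2314 - 1*1868 = 2314 - 1868 = 446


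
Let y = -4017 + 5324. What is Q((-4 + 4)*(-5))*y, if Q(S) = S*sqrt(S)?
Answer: 0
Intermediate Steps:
Q(S) = S**(3/2)
y = 1307
Q((-4 + 4)*(-5))*y = ((-4 + 4)*(-5))**(3/2)*1307 = (0*(-5))**(3/2)*1307 = 0**(3/2)*1307 = 0*1307 = 0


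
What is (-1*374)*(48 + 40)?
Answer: -32912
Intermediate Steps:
(-1*374)*(48 + 40) = -374*88 = -32912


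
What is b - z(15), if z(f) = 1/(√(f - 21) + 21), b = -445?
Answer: (-445*√6 + 9346*I)/(√6 - 21*I) ≈ -445.05 + 0.0054798*I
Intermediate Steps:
z(f) = 1/(21 + √(-21 + f)) (z(f) = 1/(√(-21 + f) + 21) = 1/(21 + √(-21 + f)))
b - z(15) = -445 - 1/(21 + √(-21 + 15)) = -445 - 1/(21 + √(-6)) = -445 - 1/(21 + I*√6)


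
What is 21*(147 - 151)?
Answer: -84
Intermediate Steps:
21*(147 - 151) = 21*(-4) = -84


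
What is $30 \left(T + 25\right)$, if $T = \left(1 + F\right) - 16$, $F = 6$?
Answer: $480$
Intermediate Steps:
$T = -9$ ($T = \left(1 + 6\right) - 16 = 7 - 16 = -9$)
$30 \left(T + 25\right) = 30 \left(-9 + 25\right) = 30 \cdot 16 = 480$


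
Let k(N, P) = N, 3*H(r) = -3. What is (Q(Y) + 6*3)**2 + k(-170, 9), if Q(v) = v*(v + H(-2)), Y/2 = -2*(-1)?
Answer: 730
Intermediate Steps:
H(r) = -1 (H(r) = (1/3)*(-3) = -1)
Y = 4 (Y = 2*(-2*(-1)) = 2*2 = 4)
Q(v) = v*(-1 + v) (Q(v) = v*(v - 1) = v*(-1 + v))
(Q(Y) + 6*3)**2 + k(-170, 9) = (4*(-1 + 4) + 6*3)**2 - 170 = (4*3 + 18)**2 - 170 = (12 + 18)**2 - 170 = 30**2 - 170 = 900 - 170 = 730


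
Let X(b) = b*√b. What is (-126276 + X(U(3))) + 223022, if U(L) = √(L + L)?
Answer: 96746 + 6^(¾) ≈ 96750.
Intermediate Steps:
U(L) = √2*√L (U(L) = √(2*L) = √2*√L)
X(b) = b^(3/2)
(-126276 + X(U(3))) + 223022 = (-126276 + (√2*√3)^(3/2)) + 223022 = (-126276 + (√6)^(3/2)) + 223022 = (-126276 + 6^(¾)) + 223022 = 96746 + 6^(¾)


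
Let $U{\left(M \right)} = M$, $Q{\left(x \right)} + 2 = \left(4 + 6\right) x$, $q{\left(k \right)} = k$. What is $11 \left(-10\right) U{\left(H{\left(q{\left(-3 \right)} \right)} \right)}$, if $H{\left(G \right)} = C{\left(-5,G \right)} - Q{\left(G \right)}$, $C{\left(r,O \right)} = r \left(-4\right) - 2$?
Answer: $-5500$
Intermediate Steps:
$C{\left(r,O \right)} = -2 - 4 r$ ($C{\left(r,O \right)} = - 4 r - 2 = -2 - 4 r$)
$Q{\left(x \right)} = -2 + 10 x$ ($Q{\left(x \right)} = -2 + \left(4 + 6\right) x = -2 + 10 x$)
$H{\left(G \right)} = 20 - 10 G$ ($H{\left(G \right)} = \left(-2 - -20\right) - \left(-2 + 10 G\right) = \left(-2 + 20\right) - \left(-2 + 10 G\right) = 18 - \left(-2 + 10 G\right) = 20 - 10 G$)
$11 \left(-10\right) U{\left(H{\left(q{\left(-3 \right)} \right)} \right)} = 11 \left(-10\right) \left(20 - -30\right) = - 110 \left(20 + 30\right) = \left(-110\right) 50 = -5500$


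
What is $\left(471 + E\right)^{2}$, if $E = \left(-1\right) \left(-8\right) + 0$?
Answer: $229441$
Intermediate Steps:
$E = 8$ ($E = 8 + 0 = 8$)
$\left(471 + E\right)^{2} = \left(471 + 8\right)^{2} = 479^{2} = 229441$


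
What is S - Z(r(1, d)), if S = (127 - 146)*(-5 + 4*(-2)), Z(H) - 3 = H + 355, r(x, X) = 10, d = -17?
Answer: -121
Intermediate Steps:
Z(H) = 358 + H (Z(H) = 3 + (H + 355) = 3 + (355 + H) = 358 + H)
S = 247 (S = -19*(-5 - 8) = -19*(-13) = 247)
S - Z(r(1, d)) = 247 - (358 + 10) = 247 - 1*368 = 247 - 368 = -121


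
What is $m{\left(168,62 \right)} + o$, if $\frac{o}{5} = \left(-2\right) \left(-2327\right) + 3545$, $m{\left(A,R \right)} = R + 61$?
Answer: $41118$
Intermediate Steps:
$m{\left(A,R \right)} = 61 + R$
$o = 40995$ ($o = 5 \left(\left(-2\right) \left(-2327\right) + 3545\right) = 5 \left(4654 + 3545\right) = 5 \cdot 8199 = 40995$)
$m{\left(168,62 \right)} + o = \left(61 + 62\right) + 40995 = 123 + 40995 = 41118$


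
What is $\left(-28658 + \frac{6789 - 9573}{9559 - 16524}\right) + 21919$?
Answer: $- \frac{46934351}{6965} \approx -6738.6$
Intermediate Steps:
$\left(-28658 + \frac{6789 - 9573}{9559 - 16524}\right) + 21919 = \left(-28658 - \frac{2784}{-6965}\right) + 21919 = \left(-28658 - - \frac{2784}{6965}\right) + 21919 = \left(-28658 + \frac{2784}{6965}\right) + 21919 = - \frac{199600186}{6965} + 21919 = - \frac{46934351}{6965}$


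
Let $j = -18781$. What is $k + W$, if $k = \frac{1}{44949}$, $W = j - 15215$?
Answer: $- \frac{1528086203}{44949} \approx -33996.0$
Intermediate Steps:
$W = -33996$ ($W = -18781 - 15215 = -33996$)
$k = \frac{1}{44949} \approx 2.2247 \cdot 10^{-5}$
$k + W = \frac{1}{44949} - 33996 = - \frac{1528086203}{44949}$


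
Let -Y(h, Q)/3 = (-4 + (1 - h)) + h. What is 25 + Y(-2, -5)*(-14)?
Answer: -101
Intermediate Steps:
Y(h, Q) = 9 (Y(h, Q) = -3*((-4 + (1 - h)) + h) = -3*((-3 - h) + h) = -3*(-3) = 9)
25 + Y(-2, -5)*(-14) = 25 + 9*(-14) = 25 - 126 = -101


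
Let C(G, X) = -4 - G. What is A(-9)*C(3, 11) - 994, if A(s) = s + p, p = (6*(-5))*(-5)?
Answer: -1981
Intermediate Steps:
p = 150 (p = -30*(-5) = 150)
A(s) = 150 + s (A(s) = s + 150 = 150 + s)
A(-9)*C(3, 11) - 994 = (150 - 9)*(-4 - 1*3) - 994 = 141*(-4 - 3) - 994 = 141*(-7) - 994 = -987 - 994 = -1981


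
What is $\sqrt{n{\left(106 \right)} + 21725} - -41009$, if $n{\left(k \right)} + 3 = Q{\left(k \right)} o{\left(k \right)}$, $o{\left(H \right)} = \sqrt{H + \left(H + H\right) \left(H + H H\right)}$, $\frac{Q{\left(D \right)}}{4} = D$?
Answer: $41009 + \sqrt{21722 + 424 \sqrt{2404610}} \approx 41833.0$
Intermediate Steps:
$Q{\left(D \right)} = 4 D$
$o{\left(H \right)} = \sqrt{H + 2 H \left(H + H^{2}\right)}$
$n{\left(k \right)} = -3 + 4 k \sqrt{k \left(1 + 2 k + 2 k^{2}\right)}$
$\sqrt{n{\left(106 \right)} + 21725} - -41009 = \sqrt{\left(-3 + 4 \cdot 106 \sqrt{106 \left(1 + 2 \cdot 106 + 2 \cdot 106^{2}\right)}\right) + 21725} - -41009 = \sqrt{\left(-3 + 4 \cdot 106 \sqrt{106 \left(1 + 212 + 2 \cdot 11236\right)}\right) + 21725} + 41009 = \sqrt{\left(-3 + 4 \cdot 106 \sqrt{106 \left(1 + 212 + 22472\right)}\right) + 21725} + 41009 = \sqrt{\left(-3 + 4 \cdot 106 \sqrt{106 \cdot 22685}\right) + 21725} + 41009 = \sqrt{\left(-3 + 4 \cdot 106 \sqrt{2404610}\right) + 21725} + 41009 = \sqrt{\left(-3 + 424 \sqrt{2404610}\right) + 21725} + 41009 = \sqrt{21722 + 424 \sqrt{2404610}} + 41009 = 41009 + \sqrt{21722 + 424 \sqrt{2404610}}$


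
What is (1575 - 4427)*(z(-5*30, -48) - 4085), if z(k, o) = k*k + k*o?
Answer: -73053980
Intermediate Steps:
z(k, o) = k**2 + k*o
(1575 - 4427)*(z(-5*30, -48) - 4085) = (1575 - 4427)*((-5*30)*(-5*30 - 48) - 4085) = -2852*(-150*(-150 - 48) - 4085) = -2852*(-150*(-198) - 4085) = -2852*(29700 - 4085) = -2852*25615 = -73053980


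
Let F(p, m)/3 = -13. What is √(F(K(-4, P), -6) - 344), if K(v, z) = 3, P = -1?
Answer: I*√383 ≈ 19.57*I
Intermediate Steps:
F(p, m) = -39 (F(p, m) = 3*(-13) = -39)
√(F(K(-4, P), -6) - 344) = √(-39 - 344) = √(-383) = I*√383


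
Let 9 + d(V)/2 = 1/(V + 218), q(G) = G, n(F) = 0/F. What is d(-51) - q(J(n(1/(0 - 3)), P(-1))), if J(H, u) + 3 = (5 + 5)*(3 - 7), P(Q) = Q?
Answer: 4177/167 ≈ 25.012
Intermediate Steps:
n(F) = 0
J(H, u) = -43 (J(H, u) = -3 + (5 + 5)*(3 - 7) = -3 + 10*(-4) = -3 - 40 = -43)
d(V) = -18 + 2/(218 + V) (d(V) = -18 + 2/(V + 218) = -18 + 2/(218 + V))
d(-51) - q(J(n(1/(0 - 3)), P(-1))) = 2*(-1961 - 9*(-51))/(218 - 51) - 1*(-43) = 2*(-1961 + 459)/167 + 43 = 2*(1/167)*(-1502) + 43 = -3004/167 + 43 = 4177/167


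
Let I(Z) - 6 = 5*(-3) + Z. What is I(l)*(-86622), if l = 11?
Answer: -173244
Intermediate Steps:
I(Z) = -9 + Z (I(Z) = 6 + (5*(-3) + Z) = 6 + (-15 + Z) = -9 + Z)
I(l)*(-86622) = (-9 + 11)*(-86622) = 2*(-86622) = -173244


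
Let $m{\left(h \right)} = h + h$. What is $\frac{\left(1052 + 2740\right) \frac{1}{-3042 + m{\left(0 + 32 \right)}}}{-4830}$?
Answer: $\frac{316}{1198645} \approx 0.00026363$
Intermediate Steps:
$m{\left(h \right)} = 2 h$
$\frac{\left(1052 + 2740\right) \frac{1}{-3042 + m{\left(0 + 32 \right)}}}{-4830} = \frac{\left(1052 + 2740\right) \frac{1}{-3042 + 2 \left(0 + 32\right)}}{-4830} = \frac{3792}{-3042 + 2 \cdot 32} \left(- \frac{1}{4830}\right) = \frac{3792}{-3042 + 64} \left(- \frac{1}{4830}\right) = \frac{3792}{-2978} \left(- \frac{1}{4830}\right) = 3792 \left(- \frac{1}{2978}\right) \left(- \frac{1}{4830}\right) = \left(- \frac{1896}{1489}\right) \left(- \frac{1}{4830}\right) = \frac{316}{1198645}$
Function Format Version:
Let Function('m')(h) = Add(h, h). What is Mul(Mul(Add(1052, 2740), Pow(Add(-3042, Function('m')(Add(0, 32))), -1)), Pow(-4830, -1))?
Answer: Rational(316, 1198645) ≈ 0.00026363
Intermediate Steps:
Function('m')(h) = Mul(2, h)
Mul(Mul(Add(1052, 2740), Pow(Add(-3042, Function('m')(Add(0, 32))), -1)), Pow(-4830, -1)) = Mul(Mul(Add(1052, 2740), Pow(Add(-3042, Mul(2, Add(0, 32))), -1)), Pow(-4830, -1)) = Mul(Mul(3792, Pow(Add(-3042, Mul(2, 32)), -1)), Rational(-1, 4830)) = Mul(Mul(3792, Pow(Add(-3042, 64), -1)), Rational(-1, 4830)) = Mul(Mul(3792, Pow(-2978, -1)), Rational(-1, 4830)) = Mul(Mul(3792, Rational(-1, 2978)), Rational(-1, 4830)) = Mul(Rational(-1896, 1489), Rational(-1, 4830)) = Rational(316, 1198645)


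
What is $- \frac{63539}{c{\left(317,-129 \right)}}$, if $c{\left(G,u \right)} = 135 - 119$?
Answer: $- \frac{63539}{16} \approx -3971.2$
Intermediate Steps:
$c{\left(G,u \right)} = 16$ ($c{\left(G,u \right)} = 135 - 119 = 16$)
$- \frac{63539}{c{\left(317,-129 \right)}} = - \frac{63539}{16}$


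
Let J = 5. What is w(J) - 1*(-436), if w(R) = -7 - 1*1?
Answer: 428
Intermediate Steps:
w(R) = -8 (w(R) = -7 - 1 = -8)
w(J) - 1*(-436) = -8 - 1*(-436) = -8 + 436 = 428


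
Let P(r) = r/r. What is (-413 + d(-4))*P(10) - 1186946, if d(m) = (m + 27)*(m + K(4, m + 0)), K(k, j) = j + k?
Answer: -1187451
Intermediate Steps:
P(r) = 1
d(m) = (4 + 2*m)*(27 + m) (d(m) = (m + 27)*(m + ((m + 0) + 4)) = (27 + m)*(m + (m + 4)) = (27 + m)*(m + (4 + m)) = (27 + m)*(4 + 2*m) = (4 + 2*m)*(27 + m))
(-413 + d(-4))*P(10) - 1186946 = (-413 + (108 + 2*(-4)² + 58*(-4)))*1 - 1186946 = (-413 + (108 + 2*16 - 232))*1 - 1186946 = (-413 + (108 + 32 - 232))*1 - 1186946 = (-413 - 92)*1 - 1186946 = -505*1 - 1186946 = -505 - 1186946 = -1187451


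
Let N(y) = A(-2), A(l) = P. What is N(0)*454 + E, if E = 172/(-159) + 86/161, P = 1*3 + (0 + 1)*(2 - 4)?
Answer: 11607928/25599 ≈ 453.45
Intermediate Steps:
P = 1 (P = 3 + 1*(-2) = 3 - 2 = 1)
A(l) = 1
N(y) = 1
E = -14018/25599 (E = 172*(-1/159) + 86*(1/161) = -172/159 + 86/161 = -14018/25599 ≈ -0.54760)
N(0)*454 + E = 1*454 - 14018/25599 = 454 - 14018/25599 = 11607928/25599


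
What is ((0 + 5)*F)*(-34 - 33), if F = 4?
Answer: -1340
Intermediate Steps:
((0 + 5)*F)*(-34 - 33) = ((0 + 5)*4)*(-34 - 33) = (5*4)*(-67) = 20*(-67) = -1340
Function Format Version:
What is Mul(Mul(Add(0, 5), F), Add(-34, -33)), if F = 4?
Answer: -1340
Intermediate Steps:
Mul(Mul(Add(0, 5), F), Add(-34, -33)) = Mul(Mul(Add(0, 5), 4), Add(-34, -33)) = Mul(Mul(5, 4), -67) = Mul(20, -67) = -1340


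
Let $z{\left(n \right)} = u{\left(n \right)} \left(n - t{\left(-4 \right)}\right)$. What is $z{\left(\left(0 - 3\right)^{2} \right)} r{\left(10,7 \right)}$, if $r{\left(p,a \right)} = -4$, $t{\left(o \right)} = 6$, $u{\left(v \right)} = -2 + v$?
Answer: $-84$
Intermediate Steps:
$z{\left(n \right)} = \left(-6 + n\right) \left(-2 + n\right)$ ($z{\left(n \right)} = \left(-2 + n\right) \left(n - 6\right) = \left(-2 + n\right) \left(-6 + n\right) = \left(-6 + n\right) \left(-2 + n\right)$)
$z{\left(\left(0 - 3\right)^{2} \right)} r{\left(10,7 \right)} = \left(-6 + \left(0 - 3\right)^{2}\right) \left(-2 + \left(0 - 3\right)^{2}\right) \left(-4\right) = \left(-6 + \left(-3\right)^{2}\right) \left(-2 + \left(-3\right)^{2}\right) \left(-4\right) = \left(-6 + 9\right) \left(-2 + 9\right) \left(-4\right) = 3 \cdot 7 \left(-4\right) = 21 \left(-4\right) = -84$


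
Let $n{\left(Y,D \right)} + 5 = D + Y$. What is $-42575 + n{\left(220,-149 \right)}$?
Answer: $-42509$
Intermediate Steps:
$n{\left(Y,D \right)} = -5 + D + Y$ ($n{\left(Y,D \right)} = -5 + \left(D + Y\right) = -5 + D + Y$)
$-42575 + n{\left(220,-149 \right)} = -42575 - -66 = -42575 + 66 = -42509$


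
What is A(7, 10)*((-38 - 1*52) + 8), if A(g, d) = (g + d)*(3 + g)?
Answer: -13940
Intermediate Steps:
A(g, d) = (3 + g)*(d + g) (A(g, d) = (d + g)*(3 + g) = (3 + g)*(d + g))
A(7, 10)*((-38 - 1*52) + 8) = (7**2 + 3*10 + 3*7 + 10*7)*((-38 - 1*52) + 8) = (49 + 30 + 21 + 70)*((-38 - 52) + 8) = 170*(-90 + 8) = 170*(-82) = -13940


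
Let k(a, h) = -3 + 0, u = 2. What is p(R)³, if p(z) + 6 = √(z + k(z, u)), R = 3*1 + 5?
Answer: -306 + 113*√5 ≈ -53.324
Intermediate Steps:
k(a, h) = -3
R = 8 (R = 3 + 5 = 8)
p(z) = -6 + √(-3 + z) (p(z) = -6 + √(z - 3) = -6 + √(-3 + z))
p(R)³ = (-6 + √(-3 + 8))³ = (-6 + √5)³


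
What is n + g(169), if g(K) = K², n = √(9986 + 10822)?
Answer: 28561 + 102*√2 ≈ 28705.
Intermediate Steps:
n = 102*√2 (n = √20808 = 102*√2 ≈ 144.25)
n + g(169) = 102*√2 + 169² = 102*√2 + 28561 = 28561 + 102*√2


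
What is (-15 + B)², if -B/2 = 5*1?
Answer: 625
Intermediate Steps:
B = -10 ≈ -10.000
(-15 + B)² = (-15 - 10)² = (-25)² = 625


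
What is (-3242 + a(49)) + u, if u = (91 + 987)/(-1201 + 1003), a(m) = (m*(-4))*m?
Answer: -115663/9 ≈ -12851.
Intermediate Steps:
a(m) = -4*m**2 (a(m) = (-4*m)*m = -4*m**2)
u = -49/9 (u = 1078/(-198) = 1078*(-1/198) = -49/9 ≈ -5.4444)
(-3242 + a(49)) + u = (-3242 - 4*49**2) - 49/9 = (-3242 - 4*2401) - 49/9 = (-3242 - 9604) - 49/9 = -12846 - 49/9 = -115663/9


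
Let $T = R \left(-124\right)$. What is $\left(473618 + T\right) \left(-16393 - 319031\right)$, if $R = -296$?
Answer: $-171174246528$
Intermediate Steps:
$T = 36704$ ($T = \left(-296\right) \left(-124\right) = 36704$)
$\left(473618 + T\right) \left(-16393 - 319031\right) = \left(473618 + 36704\right) \left(-16393 - 319031\right) = 510322 \left(-335424\right) = -171174246528$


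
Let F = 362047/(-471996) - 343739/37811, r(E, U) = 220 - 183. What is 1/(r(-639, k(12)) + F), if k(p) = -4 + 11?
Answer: 2549520108/69198987973 ≈ 0.036843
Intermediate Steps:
k(p) = 7
r(E, U) = 37
F = -25133256023/2549520108 (F = 362047*(-1/471996) - 343739*1/37811 = -51721/67428 - 343739/37811 = -25133256023/2549520108 ≈ -9.8580)
1/(r(-639, k(12)) + F) = 1/(37 - 25133256023/2549520108) = 1/(69198987973/2549520108) = 2549520108/69198987973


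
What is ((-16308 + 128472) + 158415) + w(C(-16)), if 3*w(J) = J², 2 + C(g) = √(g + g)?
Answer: 811709/3 - 16*I*√2/3 ≈ 2.7057e+5 - 7.5425*I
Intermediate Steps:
C(g) = -2 + √2*√g (C(g) = -2 + √(g + g) = -2 + √(2*g) = -2 + √2*√g)
w(J) = J²/3
((-16308 + 128472) + 158415) + w(C(-16)) = ((-16308 + 128472) + 158415) + (-2 + √2*√(-16))²/3 = (112164 + 158415) + (-2 + √2*(4*I))²/3 = 270579 + (-2 + 4*I*√2)²/3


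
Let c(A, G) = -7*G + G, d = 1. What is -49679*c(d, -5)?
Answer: -1490370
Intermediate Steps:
c(A, G) = -6*G
-49679*c(d, -5) = -(-298074)*(-5) = -49679*30 = -1490370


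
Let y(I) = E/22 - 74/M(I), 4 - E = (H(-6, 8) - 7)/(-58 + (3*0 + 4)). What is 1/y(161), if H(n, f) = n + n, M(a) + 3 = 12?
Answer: -1188/9571 ≈ -0.12413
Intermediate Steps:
M(a) = 9 (M(a) = -3 + 12 = 9)
H(n, f) = 2*n
E = 197/54 (E = 4 - (2*(-6) - 7)/(-58 + (3*0 + 4)) = 4 - (-12 - 7)/(-58 + (0 + 4)) = 4 - (-19)/(-58 + 4) = 4 - (-19)/(-54) = 4 - (-19)*(-1)/54 = 4 - 1*19/54 = 4 - 19/54 = 197/54 ≈ 3.6481)
y(I) = -9571/1188 (y(I) = (197/54)/22 - 74/9 = (197/54)*(1/22) - 74*1/9 = 197/1188 - 74/9 = -9571/1188)
1/y(161) = 1/(-9571/1188) = -1188/9571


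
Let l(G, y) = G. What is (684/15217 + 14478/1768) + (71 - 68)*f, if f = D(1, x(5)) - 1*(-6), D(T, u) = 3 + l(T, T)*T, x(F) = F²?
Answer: 514315359/13451828 ≈ 38.234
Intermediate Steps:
D(T, u) = 3 + T² (D(T, u) = 3 + T*T = 3 + T²)
f = 10 (f = (3 + 1²) - 1*(-6) = (3 + 1) + 6 = 4 + 6 = 10)
(684/15217 + 14478/1768) + (71 - 68)*f = (684/15217 + 14478/1768) + (71 - 68)*10 = (684*(1/15217) + 14478*(1/1768)) + 3*10 = (684/15217 + 7239/884) + 30 = 110760519/13451828 + 30 = 514315359/13451828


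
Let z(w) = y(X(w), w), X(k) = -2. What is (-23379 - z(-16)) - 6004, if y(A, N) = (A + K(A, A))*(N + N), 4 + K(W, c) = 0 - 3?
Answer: -29671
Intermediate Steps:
K(W, c) = -7 (K(W, c) = -4 + (0 - 3) = -4 - 3 = -7)
y(A, N) = 2*N*(-7 + A) (y(A, N) = (A - 7)*(N + N) = (-7 + A)*(2*N) = 2*N*(-7 + A))
z(w) = -18*w (z(w) = 2*w*(-7 - 2) = 2*w*(-9) = -18*w)
(-23379 - z(-16)) - 6004 = (-23379 - (-18)*(-16)) - 6004 = (-23379 - 1*288) - 6004 = (-23379 - 288) - 6004 = -23667 - 6004 = -29671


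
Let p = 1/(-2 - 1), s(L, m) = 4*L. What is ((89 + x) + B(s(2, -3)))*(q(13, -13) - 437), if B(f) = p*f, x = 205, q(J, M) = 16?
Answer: -367954/3 ≈ -1.2265e+5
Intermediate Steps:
p = -⅓ (p = 1/(-3) = -⅓ ≈ -0.33333)
B(f) = -f/3
((89 + x) + B(s(2, -3)))*(q(13, -13) - 437) = ((89 + 205) - 4*2/3)*(16 - 437) = (294 - ⅓*8)*(-421) = (294 - 8/3)*(-421) = (874/3)*(-421) = -367954/3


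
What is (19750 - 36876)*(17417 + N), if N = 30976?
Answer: -828778518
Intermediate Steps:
(19750 - 36876)*(17417 + N) = (19750 - 36876)*(17417 + 30976) = -17126*48393 = -828778518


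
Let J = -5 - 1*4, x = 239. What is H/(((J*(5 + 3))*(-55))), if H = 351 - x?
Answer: 14/495 ≈ 0.028283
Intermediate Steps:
J = -9 (J = -5 - 4 = -9)
H = 112 (H = 351 - 1*239 = 351 - 239 = 112)
H/(((J*(5 + 3))*(-55))) = 112/((-9*(5 + 3)*(-55))) = 112/((-9*8*(-55))) = 112/((-72*(-55))) = 112/3960 = 112*(1/3960) = 14/495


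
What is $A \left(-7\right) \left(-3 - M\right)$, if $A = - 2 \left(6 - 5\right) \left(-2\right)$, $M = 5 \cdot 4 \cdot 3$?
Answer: $1764$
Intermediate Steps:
$M = 60$ ($M = 20 \cdot 3 = 60$)
$A = 4$ ($A = - 2 \left(6 - 5\right) \left(-2\right) = \left(-2\right) 1 \left(-2\right) = \left(-2\right) \left(-2\right) = 4$)
$A \left(-7\right) \left(-3 - M\right) = 4 \left(-7\right) \left(-3 - 60\right) = - 28 \left(-3 - 60\right) = \left(-28\right) \left(-63\right) = 1764$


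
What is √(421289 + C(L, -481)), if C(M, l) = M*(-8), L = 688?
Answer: √415785 ≈ 644.81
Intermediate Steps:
C(M, l) = -8*M
√(421289 + C(L, -481)) = √(421289 - 8*688) = √(421289 - 5504) = √415785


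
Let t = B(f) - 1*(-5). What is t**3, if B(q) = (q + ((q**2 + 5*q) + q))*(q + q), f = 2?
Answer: 456533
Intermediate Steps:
B(q) = 2*q*(q**2 + 7*q) (B(q) = (q + (q**2 + 6*q))*(2*q) = (q**2 + 7*q)*(2*q) = 2*q*(q**2 + 7*q))
t = 77 (t = 2*2**2*(7 + 2) - 1*(-5) = 2*4*9 + 5 = 72 + 5 = 77)
t**3 = 77**3 = 456533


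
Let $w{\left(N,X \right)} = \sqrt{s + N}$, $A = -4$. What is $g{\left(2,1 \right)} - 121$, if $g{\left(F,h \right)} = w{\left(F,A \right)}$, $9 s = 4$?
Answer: $-121 + \frac{\sqrt{22}}{3} \approx -119.44$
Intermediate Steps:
$s = \frac{4}{9}$ ($s = \frac{1}{9} \cdot 4 = \frac{4}{9} \approx 0.44444$)
$w{\left(N,X \right)} = \sqrt{\frac{4}{9} + N}$
$g{\left(F,h \right)} = \frac{\sqrt{4 + 9 F}}{3}$
$g{\left(2,1 \right)} - 121 = \frac{\sqrt{4 + 9 \cdot 2}}{3} - 121 = \frac{\sqrt{4 + 18}}{3} - 121 = \frac{\sqrt{22}}{3} - 121 = -121 + \frac{\sqrt{22}}{3}$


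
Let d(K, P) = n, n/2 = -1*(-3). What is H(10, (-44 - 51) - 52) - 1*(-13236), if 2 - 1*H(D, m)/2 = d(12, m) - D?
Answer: 13248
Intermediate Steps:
n = 6 (n = 2*(-1*(-3)) = 2*3 = 6)
d(K, P) = 6
H(D, m) = -8 + 2*D (H(D, m) = 4 - 2*(6 - D) = 4 + (-12 + 2*D) = -8 + 2*D)
H(10, (-44 - 51) - 52) - 1*(-13236) = (-8 + 2*10) - 1*(-13236) = (-8 + 20) + 13236 = 12 + 13236 = 13248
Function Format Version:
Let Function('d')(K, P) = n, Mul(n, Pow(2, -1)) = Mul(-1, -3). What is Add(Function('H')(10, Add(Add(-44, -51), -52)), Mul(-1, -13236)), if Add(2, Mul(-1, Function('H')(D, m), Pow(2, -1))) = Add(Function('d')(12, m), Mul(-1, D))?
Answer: 13248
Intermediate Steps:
n = 6 (n = Mul(2, Mul(-1, -3)) = Mul(2, 3) = 6)
Function('d')(K, P) = 6
Function('H')(D, m) = Add(-8, Mul(2, D)) (Function('H')(D, m) = Add(4, Mul(-2, Add(6, Mul(-1, D)))) = Add(4, Add(-12, Mul(2, D))) = Add(-8, Mul(2, D)))
Add(Function('H')(10, Add(Add(-44, -51), -52)), Mul(-1, -13236)) = Add(Add(-8, Mul(2, 10)), Mul(-1, -13236)) = Add(Add(-8, 20), 13236) = Add(12, 13236) = 13248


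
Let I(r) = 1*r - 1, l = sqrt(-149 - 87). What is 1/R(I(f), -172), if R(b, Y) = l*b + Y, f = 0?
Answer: I/(2*(sqrt(59) - 86*I)) ≈ -0.0057679 + 0.00051517*I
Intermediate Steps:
l = 2*I*sqrt(59) (l = sqrt(-236) = 2*I*sqrt(59) ≈ 15.362*I)
I(r) = -1 + r (I(r) = r - 1 = -1 + r)
R(b, Y) = Y + 2*I*b*sqrt(59) (R(b, Y) = (2*I*sqrt(59))*b + Y = 2*I*b*sqrt(59) + Y = Y + 2*I*b*sqrt(59))
1/R(I(f), -172) = 1/(-172 + 2*I*(-1 + 0)*sqrt(59)) = 1/(-172 + 2*I*(-1)*sqrt(59)) = 1/(-172 - 2*I*sqrt(59))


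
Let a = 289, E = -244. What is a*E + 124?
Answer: -70392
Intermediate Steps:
a*E + 124 = 289*(-244) + 124 = -70516 + 124 = -70392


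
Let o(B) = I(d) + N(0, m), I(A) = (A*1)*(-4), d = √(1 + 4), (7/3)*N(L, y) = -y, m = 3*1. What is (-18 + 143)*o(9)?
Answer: -1125/7 - 500*√5 ≈ -1278.7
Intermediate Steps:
m = 3
N(L, y) = -3*y/7 (N(L, y) = 3*(-y)/7 = -3*y/7)
d = √5 ≈ 2.2361
I(A) = -4*A (I(A) = A*(-4) = -4*A)
o(B) = -9/7 - 4*√5 (o(B) = -4*√5 - 3/7*3 = -4*√5 - 9/7 = -9/7 - 4*√5)
(-18 + 143)*o(9) = (-18 + 143)*(-9/7 - 4*√5) = 125*(-9/7 - 4*√5) = -1125/7 - 500*√5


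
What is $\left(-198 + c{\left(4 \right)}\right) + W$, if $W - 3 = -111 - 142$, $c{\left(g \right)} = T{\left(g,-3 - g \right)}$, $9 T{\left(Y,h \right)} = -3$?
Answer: $- \frac{1345}{3} \approx -448.33$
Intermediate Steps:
$T{\left(Y,h \right)} = - \frac{1}{3}$ ($T{\left(Y,h \right)} = \frac{1}{9} \left(-3\right) = - \frac{1}{3}$)
$c{\left(g \right)} = - \frac{1}{3}$
$W = -250$ ($W = 3 - 253 = -250$)
$\left(-198 + c{\left(4 \right)}\right) + W = \left(-198 - \frac{1}{3}\right) - 250 = - \frac{595}{3} - 250 = - \frac{1345}{3}$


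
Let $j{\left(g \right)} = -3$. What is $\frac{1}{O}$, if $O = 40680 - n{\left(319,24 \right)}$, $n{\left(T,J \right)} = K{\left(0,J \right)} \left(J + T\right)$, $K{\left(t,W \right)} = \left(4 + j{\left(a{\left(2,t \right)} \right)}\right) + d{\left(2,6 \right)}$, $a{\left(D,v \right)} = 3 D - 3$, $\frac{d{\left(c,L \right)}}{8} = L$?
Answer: $\frac{1}{23873} \approx 4.1888 \cdot 10^{-5}$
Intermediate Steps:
$d{\left(c,L \right)} = 8 L$
$a{\left(D,v \right)} = -3 + 3 D$
$K{\left(t,W \right)} = 49$ ($K{\left(t,W \right)} = \left(4 - 3\right) + 8 \cdot 6 = 1 + 48 = 49$)
$n{\left(T,J \right)} = 49 J + 49 T$ ($n{\left(T,J \right)} = 49 \left(J + T\right) = 49 J + 49 T$)
$O = 23873$ ($O = 40680 - \left(49 \cdot 24 + 49 \cdot 319\right) = 40680 - \left(1176 + 15631\right) = 40680 - 16807 = 23873$)
$\frac{1}{O} = \frac{1}{23873}$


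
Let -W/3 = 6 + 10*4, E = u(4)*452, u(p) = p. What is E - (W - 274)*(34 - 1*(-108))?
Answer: 60312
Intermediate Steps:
E = 1808 (E = 4*452 = 1808)
W = -138 (W = -3*(6 + 10*4) = -3*(6 + 40) = -3*46 = -138)
E - (W - 274)*(34 - 1*(-108)) = 1808 - (-138 - 274)*(34 - 1*(-108)) = 1808 - (-412)*(34 + 108) = 1808 - (-412)*142 = 1808 - 1*(-58504) = 1808 + 58504 = 60312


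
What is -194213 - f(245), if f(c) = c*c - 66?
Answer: -254172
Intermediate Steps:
f(c) = -66 + c**2 (f(c) = c**2 - 66 = -66 + c**2)
-194213 - f(245) = -194213 - (-66 + 245**2) = -194213 - (-66 + 60025) = -194213 - 1*59959 = -194213 - 59959 = -254172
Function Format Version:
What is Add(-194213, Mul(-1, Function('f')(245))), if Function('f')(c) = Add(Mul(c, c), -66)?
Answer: -254172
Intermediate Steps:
Function('f')(c) = Add(-66, Pow(c, 2)) (Function('f')(c) = Add(Pow(c, 2), -66) = Add(-66, Pow(c, 2)))
Add(-194213, Mul(-1, Function('f')(245))) = Add(-194213, Mul(-1, Add(-66, Pow(245, 2)))) = Add(-194213, Mul(-1, Add(-66, 60025))) = Add(-194213, Mul(-1, 59959)) = Add(-194213, -59959) = -254172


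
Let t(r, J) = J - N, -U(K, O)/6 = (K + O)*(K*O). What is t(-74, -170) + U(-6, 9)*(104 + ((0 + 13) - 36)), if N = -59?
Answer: 78621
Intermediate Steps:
U(K, O) = -6*K*O*(K + O) (U(K, O) = -6*(K + O)*K*O = -6*K*O*(K + O))
t(r, J) = 59 + J (t(r, J) = J - 1*(-59) = J + 59 = 59 + J)
t(-74, -170) + U(-6, 9)*(104 + ((0 + 13) - 36)) = (59 - 170) + (-6*(-6)*9*(-6 + 9))*(104 + ((0 + 13) - 36)) = -111 + (-6*(-6)*9*3)*(104 + (13 - 36)) = -111 + 972*(104 - 23) = -111 + 972*81 = -111 + 78732 = 78621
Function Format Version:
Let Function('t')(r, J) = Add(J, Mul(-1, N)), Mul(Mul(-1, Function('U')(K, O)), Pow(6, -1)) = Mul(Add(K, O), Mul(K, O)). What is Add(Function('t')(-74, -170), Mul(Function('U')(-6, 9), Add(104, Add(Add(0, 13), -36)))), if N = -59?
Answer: 78621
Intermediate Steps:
Function('U')(K, O) = Mul(-6, K, O, Add(K, O)) (Function('U')(K, O) = Mul(-6, Mul(Add(K, O), Mul(K, O))) = Mul(-6, Mul(K, O, Add(K, O))) = Mul(-6, K, O, Add(K, O)))
Function('t')(r, J) = Add(59, J) (Function('t')(r, J) = Add(J, Mul(-1, -59)) = Add(J, 59) = Add(59, J))
Add(Function('t')(-74, -170), Mul(Function('U')(-6, 9), Add(104, Add(Add(0, 13), -36)))) = Add(Add(59, -170), Mul(Mul(-6, -6, 9, Add(-6, 9)), Add(104, Add(Add(0, 13), -36)))) = Add(-111, Mul(Mul(-6, -6, 9, 3), Add(104, Add(13, -36)))) = Add(-111, Mul(972, Add(104, -23))) = Add(-111, Mul(972, 81)) = Add(-111, 78732) = 78621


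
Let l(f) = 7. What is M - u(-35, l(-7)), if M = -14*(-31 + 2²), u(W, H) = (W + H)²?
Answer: -406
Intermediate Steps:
u(W, H) = (H + W)²
M = 378 (M = -14*(-31 + 4) = -14*(-27) = 378)
M - u(-35, l(-7)) = 378 - (7 - 35)² = 378 - 1*(-28)² = 378 - 1*784 = 378 - 784 = -406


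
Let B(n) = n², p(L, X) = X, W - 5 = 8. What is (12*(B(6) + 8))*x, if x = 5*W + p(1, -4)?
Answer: 32208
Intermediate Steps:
W = 13 (W = 5 + 8 = 13)
x = 61 (x = 5*13 - 4 = 65 - 4 = 61)
(12*(B(6) + 8))*x = (12*(6² + 8))*61 = (12*(36 + 8))*61 = (12*44)*61 = 528*61 = 32208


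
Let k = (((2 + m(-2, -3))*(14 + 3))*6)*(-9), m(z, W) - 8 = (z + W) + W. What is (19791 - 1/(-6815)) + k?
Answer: 122363326/6815 ≈ 17955.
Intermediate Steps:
m(z, W) = 8 + z + 2*W (m(z, W) = 8 + ((z + W) + W) = 8 + ((W + z) + W) = 8 + (z + 2*W) = 8 + z + 2*W)
k = -1836 (k = (((2 + (8 - 2 + 2*(-3)))*(14 + 3))*6)*(-9) = (((2 + (8 - 2 - 6))*17)*6)*(-9) = (((2 + 0)*17)*6)*(-9) = ((2*17)*6)*(-9) = (34*6)*(-9) = 204*(-9) = -1836)
(19791 - 1/(-6815)) + k = (19791 - 1/(-6815)) - 1836 = (19791 - 1*(-1/6815)) - 1836 = (19791 + 1/6815) - 1836 = 134875666/6815 - 1836 = 122363326/6815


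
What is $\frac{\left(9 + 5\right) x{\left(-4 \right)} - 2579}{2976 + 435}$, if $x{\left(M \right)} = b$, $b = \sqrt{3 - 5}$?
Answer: $- \frac{2579}{3411} + \frac{14 i \sqrt{2}}{3411} \approx -0.75608 + 0.0058045 i$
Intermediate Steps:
$b = i \sqrt{2}$ ($b = \sqrt{-2} = i \sqrt{2} \approx 1.4142 i$)
$x{\left(M \right)} = i \sqrt{2}$
$\frac{\left(9 + 5\right) x{\left(-4 \right)} - 2579}{2976 + 435} = \frac{\left(9 + 5\right) i \sqrt{2} - 2579}{2976 + 435} = \frac{14 i \sqrt{2} - 2579}{3411} = \left(14 i \sqrt{2} - 2579\right) \frac{1}{3411} = \left(-2579 + 14 i \sqrt{2}\right) \frac{1}{3411} = - \frac{2579}{3411} + \frac{14 i \sqrt{2}}{3411}$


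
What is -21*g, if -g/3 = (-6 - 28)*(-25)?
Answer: 53550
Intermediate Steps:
g = -2550 (g = -3*(-6 - 28)*(-25) = -(-102)*(-25) = -3*850 = -2550)
-21*g = -21*(-2550) = 53550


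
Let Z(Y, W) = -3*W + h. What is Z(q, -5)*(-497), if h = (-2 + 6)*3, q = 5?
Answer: -13419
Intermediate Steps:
h = 12 (h = 4*3 = 12)
Z(Y, W) = 12 - 3*W (Z(Y, W) = -3*W + 12 = 12 - 3*W)
Z(q, -5)*(-497) = (12 - 3*(-5))*(-497) = (12 + 15)*(-497) = 27*(-497) = -13419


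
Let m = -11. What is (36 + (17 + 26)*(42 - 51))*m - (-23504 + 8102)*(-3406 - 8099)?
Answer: -177196149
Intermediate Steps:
(36 + (17 + 26)*(42 - 51))*m - (-23504 + 8102)*(-3406 - 8099) = (36 + (17 + 26)*(42 - 51))*(-11) - (-23504 + 8102)*(-3406 - 8099) = (36 + 43*(-9))*(-11) - (-15402)*(-11505) = (36 - 387)*(-11) - 1*177200010 = -351*(-11) - 177200010 = 3861 - 177200010 = -177196149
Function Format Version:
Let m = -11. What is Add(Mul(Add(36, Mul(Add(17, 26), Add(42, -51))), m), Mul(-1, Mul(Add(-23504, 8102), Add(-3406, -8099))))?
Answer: -177196149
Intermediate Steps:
Add(Mul(Add(36, Mul(Add(17, 26), Add(42, -51))), m), Mul(-1, Mul(Add(-23504, 8102), Add(-3406, -8099)))) = Add(Mul(Add(36, Mul(Add(17, 26), Add(42, -51))), -11), Mul(-1, Mul(Add(-23504, 8102), Add(-3406, -8099)))) = Add(Mul(Add(36, Mul(43, -9)), -11), Mul(-1, Mul(-15402, -11505))) = Add(Mul(Add(36, -387), -11), Mul(-1, 177200010)) = Add(Mul(-351, -11), -177200010) = Add(3861, -177200010) = -177196149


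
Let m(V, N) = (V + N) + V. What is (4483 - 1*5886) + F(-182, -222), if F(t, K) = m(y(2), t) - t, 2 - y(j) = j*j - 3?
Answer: -1401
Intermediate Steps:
y(j) = 5 - j² (y(j) = 2 - (j*j - 3) = 2 - (j² - 3) = 2 - (-3 + j²) = 2 + (3 - j²) = 5 - j²)
m(V, N) = N + 2*V (m(V, N) = (N + V) + V = N + 2*V)
F(t, K) = 2 (F(t, K) = (t + 2*(5 - 1*2²)) - t = (t + 2*(5 - 1*4)) - t = (t + 2*(5 - 4)) - t = (t + 2*1) - t = (t + 2) - t = (2 + t) - t = 2)
(4483 - 1*5886) + F(-182, -222) = (4483 - 1*5886) + 2 = (4483 - 5886) + 2 = -1403 + 2 = -1401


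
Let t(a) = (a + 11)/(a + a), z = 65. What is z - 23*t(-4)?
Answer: 681/8 ≈ 85.125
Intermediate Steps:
t(a) = (11 + a)/(2*a) (t(a) = (11 + a)/((2*a)) = (11 + a)*(1/(2*a)) = (11 + a)/(2*a))
z - 23*t(-4) = 65 - 23*(11 - 4)/(2*(-4)) = 65 - 23*(-1)*7/(2*4) = 65 - 23*(-7/8) = 65 + 161/8 = 681/8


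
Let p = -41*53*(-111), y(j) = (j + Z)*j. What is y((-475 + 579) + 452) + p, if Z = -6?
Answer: 547003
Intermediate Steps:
y(j) = j*(-6 + j) (y(j) = (j - 6)*j = (-6 + j)*j = j*(-6 + j))
p = 241203 (p = -2173*(-111) = 241203)
y((-475 + 579) + 452) + p = ((-475 + 579) + 452)*(-6 + ((-475 + 579) + 452)) + 241203 = (104 + 452)*(-6 + (104 + 452)) + 241203 = 556*(-6 + 556) + 241203 = 556*550 + 241203 = 305800 + 241203 = 547003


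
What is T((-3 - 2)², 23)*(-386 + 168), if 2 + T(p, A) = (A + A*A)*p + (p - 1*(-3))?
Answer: -3014068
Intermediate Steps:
T(p, A) = 1 + p + p*(A + A²) (T(p, A) = -2 + ((A + A*A)*p + (p - 1*(-3))) = -2 + ((A + A²)*p + (p + 3)) = -2 + (p*(A + A²) + (3 + p)) = -2 + (3 + p + p*(A + A²)) = 1 + p + p*(A + A²))
T((-3 - 2)², 23)*(-386 + 168) = (1 + (-3 - 2)² + 23*(-3 - 2)² + (-3 - 2)²*23²)*(-386 + 168) = (1 + (-5)² + 23*(-5)² + (-5)²*529)*(-218) = (1 + 25 + 23*25 + 25*529)*(-218) = (1 + 25 + 575 + 13225)*(-218) = 13826*(-218) = -3014068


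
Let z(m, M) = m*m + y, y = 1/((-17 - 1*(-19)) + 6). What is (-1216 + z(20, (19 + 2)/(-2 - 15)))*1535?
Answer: -10018945/8 ≈ -1.2524e+6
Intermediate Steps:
y = 1/8 (y = 1/((-17 + 19) + 6) = 1/(2 + 6) = 1/8 ≈ 0.12500)
z(m, M) = 1/8 + m**2 (z(m, M) = m*m + 1/8 = m**2 + 1/8 = 1/8 + m**2)
(-1216 + z(20, (19 + 2)/(-2 - 15)))*1535 = (-1216 + (1/8 + 20**2))*1535 = (-1216 + (1/8 + 400))*1535 = (-1216 + 3201/8)*1535 = -6527/8*1535 = -10018945/8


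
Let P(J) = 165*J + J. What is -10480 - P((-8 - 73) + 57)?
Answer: -6496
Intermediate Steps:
P(J) = 166*J
-10480 - P((-8 - 73) + 57) = -10480 - 166*((-8 - 73) + 57) = -10480 - 166*(-81 + 57) = -10480 - 166*(-24) = -10480 - 1*(-3984) = -10480 + 3984 = -6496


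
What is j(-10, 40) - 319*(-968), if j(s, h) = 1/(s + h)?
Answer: 9263761/30 ≈ 3.0879e+5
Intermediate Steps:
j(s, h) = 1/(h + s)
j(-10, 40) - 319*(-968) = 1/(40 - 10) - 319*(-968) = 1/30 + 308792 = 9263761/30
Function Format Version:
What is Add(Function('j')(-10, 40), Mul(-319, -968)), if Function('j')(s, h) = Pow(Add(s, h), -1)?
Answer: Rational(9263761, 30) ≈ 3.0879e+5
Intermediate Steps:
Function('j')(s, h) = Pow(Add(h, s), -1)
Add(Function('j')(-10, 40), Mul(-319, -968)) = Add(Pow(Add(40, -10), -1), Mul(-319, -968)) = Add(Pow(30, -1), 308792) = Add(Rational(1, 30), 308792) = Rational(9263761, 30)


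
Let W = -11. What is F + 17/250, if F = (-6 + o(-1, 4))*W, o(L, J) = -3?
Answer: 24767/250 ≈ 99.068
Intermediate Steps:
F = 99 (F = (-6 - 3)*(-11) = -9*(-11) = 99)
F + 17/250 = 99 + 17/250 = 24767/250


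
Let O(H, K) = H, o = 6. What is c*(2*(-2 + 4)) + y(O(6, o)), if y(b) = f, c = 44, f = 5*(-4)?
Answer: 156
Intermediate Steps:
f = -20
y(b) = -20
c*(2*(-2 + 4)) + y(O(6, o)) = 44*(2*(-2 + 4)) - 20 = 44*(2*2) - 20 = 44*4 - 20 = 176 - 20 = 156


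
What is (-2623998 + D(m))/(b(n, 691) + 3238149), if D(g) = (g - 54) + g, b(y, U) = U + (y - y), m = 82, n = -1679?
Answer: -327986/404855 ≈ -0.81013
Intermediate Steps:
b(y, U) = U (b(y, U) = U + 0 = U)
D(g) = -54 + 2*g (D(g) = (-54 + g) + g = -54 + 2*g)
(-2623998 + D(m))/(b(n, 691) + 3238149) = (-2623998 + (-54 + 2*82))/(691 + 3238149) = (-2623998 + (-54 + 164))/3238840 = (-2623998 + 110)*(1/3238840) = -2623888*1/3238840 = -327986/404855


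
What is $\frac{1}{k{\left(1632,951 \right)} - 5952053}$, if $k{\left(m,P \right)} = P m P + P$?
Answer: $\frac{1}{1470031330} \approx 6.8026 \cdot 10^{-10}$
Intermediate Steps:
$k{\left(m,P \right)} = P + m P^{2}$ ($k{\left(m,P \right)} = m P^{2} + P = P + m P^{2}$)
$\frac{1}{k{\left(1632,951 \right)} - 5952053} = \frac{1}{951 \left(1 + 951 \cdot 1632\right) - 5952053} = \frac{1}{951 \left(1 + 1552032\right) - 5952053} = \frac{1}{951 \cdot 1552033 - 5952053} = \frac{1}{1475983383 - 5952053} = \frac{1}{1470031330}$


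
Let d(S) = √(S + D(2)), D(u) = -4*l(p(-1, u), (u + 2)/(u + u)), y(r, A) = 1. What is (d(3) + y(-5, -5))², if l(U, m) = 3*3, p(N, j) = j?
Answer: (1 + I*√33)² ≈ -32.0 + 11.489*I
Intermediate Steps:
l(U, m) = 9
D(u) = -36 (D(u) = -4*9 = -36)
d(S) = √(-36 + S) (d(S) = √(S - 36) = √(-36 + S))
(d(3) + y(-5, -5))² = (√(-36 + 3) + 1)² = (√(-33) + 1)² = (I*√33 + 1)² = (1 + I*√33)²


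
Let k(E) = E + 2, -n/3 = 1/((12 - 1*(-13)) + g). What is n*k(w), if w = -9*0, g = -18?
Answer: -6/7 ≈ -0.85714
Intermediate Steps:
w = 0
n = -3/7 (n = -3/((12 - 1*(-13)) - 18) = -3/((12 + 13) - 18) = -3/(25 - 18) = -3/7 ≈ -0.42857)
k(E) = 2 + E
n*k(w) = -3*(2 + 0)/7 = -3/7*2 = -6/7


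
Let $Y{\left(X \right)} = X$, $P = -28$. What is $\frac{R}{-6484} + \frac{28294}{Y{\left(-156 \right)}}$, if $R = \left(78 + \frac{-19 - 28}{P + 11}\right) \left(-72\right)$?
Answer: $- \frac{387921187}{2149446} \approx -180.47$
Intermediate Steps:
$R = - \frac{98856}{17}$ ($R = \left(78 + \frac{-19 - 28}{-28 + 11}\right) \left(-72\right) = \left(78 - \frac{47}{-17}\right) \left(-72\right) = \left(78 - - \frac{47}{17}\right) \left(-72\right) = \left(78 + \frac{47}{17}\right) \left(-72\right) = \frac{1373}{17} \left(-72\right) = - \frac{98856}{17} \approx -5815.1$)
$\frac{R}{-6484} + \frac{28294}{Y{\left(-156 \right)}} = - \frac{98856}{17 \left(-6484\right)} + \frac{28294}{-156} = \left(- \frac{98856}{17}\right) \left(- \frac{1}{6484}\right) + 28294 \left(- \frac{1}{156}\right) = \frac{24714}{27557} - \frac{14147}{78} = - \frac{387921187}{2149446}$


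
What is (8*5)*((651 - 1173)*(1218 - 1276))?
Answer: 1211040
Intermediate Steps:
(8*5)*((651 - 1173)*(1218 - 1276)) = 40*(-522*(-58)) = 40*30276 = 1211040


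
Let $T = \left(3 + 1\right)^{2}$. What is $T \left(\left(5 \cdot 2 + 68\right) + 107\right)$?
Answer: $2960$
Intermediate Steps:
$T = 16$ ($T = 4^{2} = 16$)
$T \left(\left(5 \cdot 2 + 68\right) + 107\right) = 16 \left(\left(5 \cdot 2 + 68\right) + 107\right) = 16 \left(\left(10 + 68\right) + 107\right) = 16 \left(78 + 107\right) = 16 \cdot 185 = 2960$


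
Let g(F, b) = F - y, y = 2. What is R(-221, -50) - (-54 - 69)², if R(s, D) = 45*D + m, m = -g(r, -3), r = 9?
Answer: -17386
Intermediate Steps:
g(F, b) = -2 + F (g(F, b) = F - 1*2 = F - 2 = -2 + F)
m = -7 (m = -(-2 + 9) = -1*7 = -7)
R(s, D) = -7 + 45*D (R(s, D) = 45*D - 7 = -7 + 45*D)
R(-221, -50) - (-54 - 69)² = (-7 + 45*(-50)) - (-54 - 69)² = (-7 - 2250) - 1*(-123)² = -2257 - 1*15129 = -2257 - 15129 = -17386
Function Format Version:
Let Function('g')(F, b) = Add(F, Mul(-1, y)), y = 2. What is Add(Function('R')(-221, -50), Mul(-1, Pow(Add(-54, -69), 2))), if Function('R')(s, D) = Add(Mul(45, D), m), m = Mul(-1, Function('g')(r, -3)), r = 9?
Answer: -17386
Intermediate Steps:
Function('g')(F, b) = Add(-2, F) (Function('g')(F, b) = Add(F, Mul(-1, 2)) = Add(F, -2) = Add(-2, F))
m = -7 (m = Mul(-1, Add(-2, 9)) = Mul(-1, 7) = -7)
Function('R')(s, D) = Add(-7, Mul(45, D)) (Function('R')(s, D) = Add(Mul(45, D), -7) = Add(-7, Mul(45, D)))
Add(Function('R')(-221, -50), Mul(-1, Pow(Add(-54, -69), 2))) = Add(Add(-7, Mul(45, -50)), Mul(-1, Pow(Add(-54, -69), 2))) = Add(Add(-7, -2250), Mul(-1, Pow(-123, 2))) = Add(-2257, Mul(-1, 15129)) = Add(-2257, -15129) = -17386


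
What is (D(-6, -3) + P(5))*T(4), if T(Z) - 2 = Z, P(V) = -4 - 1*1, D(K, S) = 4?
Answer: -6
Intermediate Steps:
P(V) = -5 (P(V) = -4 - 1 = -5)
T(Z) = 2 + Z
(D(-6, -3) + P(5))*T(4) = (4 - 5)*(2 + 4) = -1*6 = -6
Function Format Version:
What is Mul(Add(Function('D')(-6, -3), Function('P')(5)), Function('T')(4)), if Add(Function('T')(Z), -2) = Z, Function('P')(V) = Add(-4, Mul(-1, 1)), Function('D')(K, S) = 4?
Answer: -6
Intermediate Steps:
Function('P')(V) = -5 (Function('P')(V) = Add(-4, -1) = -5)
Function('T')(Z) = Add(2, Z)
Mul(Add(Function('D')(-6, -3), Function('P')(5)), Function('T')(4)) = Mul(Add(4, -5), Add(2, 4)) = Mul(-1, 6) = -6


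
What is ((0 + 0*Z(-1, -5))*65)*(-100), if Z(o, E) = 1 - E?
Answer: 0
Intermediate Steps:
((0 + 0*Z(-1, -5))*65)*(-100) = ((0 + 0*(1 - 1*(-5)))*65)*(-100) = ((0 + 0*(1 + 5))*65)*(-100) = ((0 + 0*6)*65)*(-100) = ((0 + 0)*65)*(-100) = (0*65)*(-100) = 0*(-100) = 0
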